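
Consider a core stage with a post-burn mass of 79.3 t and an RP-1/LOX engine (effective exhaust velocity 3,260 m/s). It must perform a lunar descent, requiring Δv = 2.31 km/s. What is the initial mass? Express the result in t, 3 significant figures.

By the Tsiolkovsky rocket equation, m₀/m_f = exp(Δv / v_e) = exp(2310 / 3260.0) = exp(0.7086) = 2.0311.
m₀ = m_f × 2.0311 = 79.3 × 2.0311 = 161.066 t.

initial mass ≈ 161 t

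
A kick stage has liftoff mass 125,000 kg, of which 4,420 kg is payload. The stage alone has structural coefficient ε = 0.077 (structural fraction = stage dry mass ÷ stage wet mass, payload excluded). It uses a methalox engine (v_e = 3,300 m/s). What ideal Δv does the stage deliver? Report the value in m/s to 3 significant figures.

Δv ≈ 7290 m/s

Stage wet mass = m₀ − payload = 125,000 − 4,420 = 120,580 kg.
Stage dry mass = ε × stage wet mass = 0.077 × 120,580 = 9,284.66 kg.
Burnout mass m_f = stage dry + payload = 9,284.66 + 4,420 = 13,704.66 kg.
Rocket equation: Δv = v_e · ln(125,000/13,704.66) = 3300.0 × ln(9.121) = 3300.0 × 2.2106 ≈ 7295 m/s.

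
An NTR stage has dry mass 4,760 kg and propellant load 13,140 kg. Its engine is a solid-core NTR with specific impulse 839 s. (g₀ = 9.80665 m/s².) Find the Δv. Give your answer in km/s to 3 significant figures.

Δv ≈ 10.9 km/s

v_e = Isp · g₀ = 839 × 9.80665 = 8227.8 m/s.
m₀ = m_dry + m_prop = 4,760 + 13,140 = 17,900 kg.
Using Δv = v_e ln(m₀/m_f): Δv = v_e · ln(m₀/m_f) = 8227.8 × ln(3.761) = 8227.8 × 1.3246 ≈ 10898.1 m/s.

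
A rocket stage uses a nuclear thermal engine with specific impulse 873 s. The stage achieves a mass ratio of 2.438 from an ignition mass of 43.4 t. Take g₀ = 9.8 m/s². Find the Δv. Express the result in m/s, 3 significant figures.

Δv ≈ 7620 m/s

v_e = Isp · g₀ = 873 × 9.8 = 8555.4 m/s.
Δv = v_e · ln(2.438) = 8555.4 × 0.8912 ≈ 7624.4 m/s.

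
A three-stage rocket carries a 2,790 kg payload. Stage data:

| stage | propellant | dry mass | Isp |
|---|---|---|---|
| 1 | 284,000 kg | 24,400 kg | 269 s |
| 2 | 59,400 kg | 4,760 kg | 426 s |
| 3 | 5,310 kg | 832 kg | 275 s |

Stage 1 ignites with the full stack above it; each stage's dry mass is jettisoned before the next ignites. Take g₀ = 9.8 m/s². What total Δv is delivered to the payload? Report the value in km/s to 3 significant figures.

Δv ≈ 13.0 km/s

Ignition mass of stage 1 = 284,000+24,400 + 59,400+4,760 + 5,310+832 + 2,790 = 381,492 kg.
Stage 1: m₀ = 381,492 kg, m_f = 381,492 − 284,000 = 97,492 kg; Δv = 269×9.8×ln(3.913) = 2636.2×1.3643 ≈ 3597 m/s.
Stage 2: m₀ = 73,092 kg, m_f = 73,092 − 59,400 = 13,692 kg; Δv = 426×9.8×ln(5.338) = 4174.8×1.6749 ≈ 6992 m/s.
Stage 3: m₀ = 8,932 kg, m_f = 8,932 − 5,310 = 3,622 kg; Δv = 275×9.8×ln(2.466) = 2695.0×0.9026 ≈ 2433 m/s.
Total Δv = 3597 + 6992 + 2433 = 13022 m/s.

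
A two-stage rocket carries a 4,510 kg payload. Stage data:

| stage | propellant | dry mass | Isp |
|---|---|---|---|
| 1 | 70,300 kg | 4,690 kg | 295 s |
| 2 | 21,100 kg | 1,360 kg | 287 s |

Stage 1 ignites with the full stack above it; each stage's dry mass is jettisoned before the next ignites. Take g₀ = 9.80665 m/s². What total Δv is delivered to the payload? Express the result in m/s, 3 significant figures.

Δv ≈ 7680 m/s

Ignition mass of stage 1 = 70,300+4,690 + 21,100+1,360 + 4,510 = 101,960 kg.
Stage 1: m₀ = 101,960 kg, m_f = 101,960 − 70,300 = 31,660 kg; Δv = 295×9.80665×ln(3.22) = 2893.0×1.1695 ≈ 3383 m/s.
Stage 2: m₀ = 26,970 kg, m_f = 26,970 − 21,100 = 5,870 kg; Δv = 287×9.80665×ln(4.595) = 2814.5×1.5249 ≈ 4292 m/s.
Total Δv = 3383 + 4292 = 7675 m/s.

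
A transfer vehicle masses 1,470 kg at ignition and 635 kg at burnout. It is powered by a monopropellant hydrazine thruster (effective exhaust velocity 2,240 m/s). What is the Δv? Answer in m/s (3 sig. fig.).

Δv ≈ 1880 m/s

Δv = v_e · ln(m₀/m_f) = 2240.0 × ln(2.315) = 2240.0 × 0.8394 ≈ 1880.2 m/s.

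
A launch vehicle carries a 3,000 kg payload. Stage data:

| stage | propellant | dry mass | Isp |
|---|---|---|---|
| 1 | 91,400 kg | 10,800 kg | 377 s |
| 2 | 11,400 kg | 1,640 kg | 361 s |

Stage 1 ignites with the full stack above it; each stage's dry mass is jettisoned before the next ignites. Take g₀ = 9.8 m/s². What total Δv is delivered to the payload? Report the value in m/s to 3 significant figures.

Δv ≈ 9870 m/s

Ignition mass of stage 1 = 91,400+10,800 + 11,400+1,640 + 3,000 = 118,240 kg.
Stage 1: m₀ = 118,240 kg, m_f = 118,240 − 91,400 = 26,840 kg; Δv = 377×9.8×ln(4.405) = 3694.6×1.4828 ≈ 5478 m/s.
Stage 2: m₀ = 16,040 kg, m_f = 16,040 − 11,400 = 4,640 kg; Δv = 361×9.8×ln(3.457) = 3537.8×1.2404 ≈ 4388 m/s.
Total Δv = 5478 + 4388 = 9866 m/s.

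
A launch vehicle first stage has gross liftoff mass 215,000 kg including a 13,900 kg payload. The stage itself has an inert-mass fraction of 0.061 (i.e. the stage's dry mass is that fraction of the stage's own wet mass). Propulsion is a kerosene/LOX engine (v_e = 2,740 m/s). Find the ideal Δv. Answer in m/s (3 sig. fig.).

Δv ≈ 5770 m/s

Stage wet mass = m₀ − payload = 215,000 − 13,900 = 201,100 kg.
Stage dry mass = ε × stage wet mass = 0.061 × 201,100 = 12,267.1 kg.
Burnout mass m_f = stage dry + payload = 12,267.1 + 13,900 = 26,167.1 kg.
Using Δv = v_e ln(m₀/m_f): Δv = v_e · ln(215,000/26,167.1) = 2740.0 × ln(8.216) = 2740.0 × 2.1061 ≈ 5771 m/s.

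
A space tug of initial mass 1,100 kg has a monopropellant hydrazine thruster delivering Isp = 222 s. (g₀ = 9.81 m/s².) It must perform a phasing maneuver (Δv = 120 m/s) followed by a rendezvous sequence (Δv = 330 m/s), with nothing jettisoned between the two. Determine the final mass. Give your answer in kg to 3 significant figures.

final mass ≈ 895 kg

v_e = Isp · g₀ = 222 × 9.81 = 2177.8 m/s.
After the first burn: m = 1100 × exp(−120/2177.8) = 1100 × 0.94639 = 1,041.03 kg.
After the second burn: m = 1,041.03 × exp(−330/2177.8) = 1,041.03 × 0.85939 = 894.651 kg.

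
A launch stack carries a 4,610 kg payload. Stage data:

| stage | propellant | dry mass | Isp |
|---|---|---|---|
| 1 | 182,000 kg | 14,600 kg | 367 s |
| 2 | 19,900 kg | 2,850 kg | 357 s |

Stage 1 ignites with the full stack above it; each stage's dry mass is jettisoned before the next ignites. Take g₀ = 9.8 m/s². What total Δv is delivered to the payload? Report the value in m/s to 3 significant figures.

Δv ≈ 10600 m/s

Ignition mass of stage 1 = 182,000+14,600 + 19,900+2,850 + 4,610 = 223,960 kg.
Stage 1: m₀ = 223,960 kg, m_f = 223,960 − 182,000 = 41,960 kg; Δv = 367×9.8×ln(5.337) = 3596.6×1.6748 ≈ 6023 m/s.
Stage 2: m₀ = 27,360 kg, m_f = 27,360 − 19,900 = 7,460 kg; Δv = 357×9.8×ln(3.668) = 3498.6×1.2995 ≈ 4547 m/s.
Total Δv = 6023 + 4547 = 10570 m/s.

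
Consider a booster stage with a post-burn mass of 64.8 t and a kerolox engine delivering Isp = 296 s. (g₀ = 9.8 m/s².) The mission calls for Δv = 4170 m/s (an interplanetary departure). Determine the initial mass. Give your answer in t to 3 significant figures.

v_e = Isp · g₀ = 296 × 9.8 = 2900.8 m/s.
Using Δv = v_e ln(m₀/m_f): m₀/m_f = exp(Δv / v_e) = exp(4170 / 2900.8) = exp(1.4375) = 4.2103.
m₀ = m_f × 4.2103 = 64.8 × 4.2103 = 272.827 t.

initial mass ≈ 273 t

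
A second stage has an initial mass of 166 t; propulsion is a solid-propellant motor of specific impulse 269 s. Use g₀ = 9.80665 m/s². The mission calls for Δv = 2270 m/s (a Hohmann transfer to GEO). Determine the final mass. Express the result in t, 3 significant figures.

v_e = Isp · g₀ = 269 × 9.80665 = 2638.0 m/s.
m₀/m_f = exp(Δv / v_e) = exp(2270 / 2638.0) = exp(0.8605) = 2.3644.
m_f = m₀ / 2.3644 = 166 / 2.3644 = 70.2081 t.

final mass ≈ 70.2 t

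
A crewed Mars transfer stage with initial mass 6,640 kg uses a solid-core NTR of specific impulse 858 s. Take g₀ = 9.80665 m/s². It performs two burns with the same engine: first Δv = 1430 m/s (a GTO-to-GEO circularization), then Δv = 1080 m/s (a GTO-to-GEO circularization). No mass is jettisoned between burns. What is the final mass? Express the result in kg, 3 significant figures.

final mass ≈ 4930 kg

v_e = Isp · g₀ = 858 × 9.80665 = 8414.1 m/s.
After the first burn: m = 6640 × exp(−1430/8414.1) = 6640 × 0.84370 = 5,602.17 kg.
After the second burn: m = 5,602.17 × exp(−1080/8414.1) = 5,602.17 × 0.87954 = 4,927.33 kg.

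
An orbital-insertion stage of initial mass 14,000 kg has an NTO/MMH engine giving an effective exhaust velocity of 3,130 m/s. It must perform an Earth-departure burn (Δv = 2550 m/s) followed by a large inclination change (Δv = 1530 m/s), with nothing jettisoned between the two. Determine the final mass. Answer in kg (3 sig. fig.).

After the first burn: m = 14000 × exp(−2550/3130.0) = 14000 × 0.44277 = 6,198.78 kg.
After the second burn: m = 6,198.78 × exp(−1530/3130.0) = 6,198.78 × 0.61335 = 3,802.02 kg.

final mass ≈ 3800 kg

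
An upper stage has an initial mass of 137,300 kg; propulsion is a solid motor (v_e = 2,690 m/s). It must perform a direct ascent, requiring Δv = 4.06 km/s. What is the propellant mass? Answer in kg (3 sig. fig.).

From the ideal rocket equation, m₀/m_f = exp(Δv / v_e) = exp(4060 / 2690.0) = exp(1.5093) = 4.5235.
m_f = 137,300 / 4.5235 = 30,352.6 kg, so propellant = m₀ − m_f = 137,300 − 30,352.6 = 106,947.4 kg.

propellant mass ≈ 107000 kg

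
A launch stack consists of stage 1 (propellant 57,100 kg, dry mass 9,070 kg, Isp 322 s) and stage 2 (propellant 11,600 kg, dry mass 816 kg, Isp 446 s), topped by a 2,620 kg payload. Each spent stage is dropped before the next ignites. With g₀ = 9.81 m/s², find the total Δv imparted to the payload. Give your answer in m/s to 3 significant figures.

Ignition mass of stage 1 = 57,100+9,070 + 11,600+816 + 2,620 = 81,206 kg.
Stage 1: m₀ = 81,206 kg, m_f = 81,206 − 57,100 = 24,106 kg; Δv = 322×9.81×ln(3.369) = 3158.8×1.2145 ≈ 3836 m/s.
Stage 2: m₀ = 15,036 kg, m_f = 15,036 − 11,600 = 3,436 kg; Δv = 446×9.81×ln(4.376) = 4375.3×1.4761 ≈ 6458 m/s.
Total Δv = 3836 + 6458 = 10294 m/s.

Δv ≈ 10300 m/s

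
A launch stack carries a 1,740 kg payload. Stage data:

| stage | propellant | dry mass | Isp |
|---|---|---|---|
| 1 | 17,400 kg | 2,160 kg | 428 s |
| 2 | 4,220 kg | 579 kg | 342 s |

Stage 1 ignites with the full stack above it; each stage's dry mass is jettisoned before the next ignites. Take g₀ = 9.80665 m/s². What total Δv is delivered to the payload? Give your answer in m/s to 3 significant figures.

Ignition mass of stage 1 = 17,400+2,160 + 4,220+579 + 1,740 = 26,099 kg.
Stage 1: m₀ = 26,099 kg, m_f = 26,099 − 17,400 = 8,699 kg; Δv = 428×9.80665×ln(3) = 4197.2×1.0987 ≈ 4611 m/s.
Stage 2: m₀ = 6,539 kg, m_f = 6,539 − 4,220 = 2,319 kg; Δv = 342×9.80665×ln(2.82) = 3353.9×1.0366 ≈ 3477 m/s.
Total Δv = 4611 + 3477 = 8088 m/s.

Δv ≈ 8090 m/s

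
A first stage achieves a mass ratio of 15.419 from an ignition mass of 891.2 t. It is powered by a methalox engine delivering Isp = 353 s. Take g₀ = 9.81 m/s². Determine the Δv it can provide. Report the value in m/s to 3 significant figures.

v_e = Isp · g₀ = 353 × 9.81 = 3462.9 m/s.
Δv = v_e · ln(15.419) = 3462.9 × 2.7356 ≈ 9473.2 m/s.

Δv ≈ 9470 m/s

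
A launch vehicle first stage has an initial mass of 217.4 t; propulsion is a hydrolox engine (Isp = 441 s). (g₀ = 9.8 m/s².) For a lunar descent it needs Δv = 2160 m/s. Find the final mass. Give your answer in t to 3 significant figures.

final mass ≈ 132 t

v_e = Isp · g₀ = 441 × 9.8 = 4321.8 m/s.
m₀/m_f = exp(Δv / v_e) = exp(2160 / 4321.8) = exp(0.4998) = 1.6484.
m_f = m₀ / 1.6484 = 217.4 / 1.6484 = 131.885 t.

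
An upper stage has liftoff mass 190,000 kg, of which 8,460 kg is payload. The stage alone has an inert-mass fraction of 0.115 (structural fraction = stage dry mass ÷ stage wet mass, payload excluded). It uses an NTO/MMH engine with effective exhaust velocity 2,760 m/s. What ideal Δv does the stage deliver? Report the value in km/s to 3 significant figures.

Stage wet mass = m₀ − payload = 190,000 − 8,460 = 181,540 kg.
Stage dry mass = ε × stage wet mass = 0.115 × 181,540 = 20,877.1 kg.
Burnout mass m_f = stage dry + payload = 20,877.1 + 8,460 = 29,337.1 kg.
From the ideal rocket equation, Δv = v_e · ln(190,000/29,337.1) = 2760.0 × ln(6.476) = 2760.0 × 1.8682 ≈ 5156 m/s.

Δv ≈ 5.16 km/s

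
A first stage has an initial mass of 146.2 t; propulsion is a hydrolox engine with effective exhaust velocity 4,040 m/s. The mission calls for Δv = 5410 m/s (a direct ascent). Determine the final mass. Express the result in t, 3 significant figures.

final mass ≈ 38.3 t

m₀/m_f = exp(Δv / v_e) = exp(5410 / 4040.0) = exp(1.3391) = 3.8156.
m_f = m₀ / 3.8156 = 146.2 / 3.8156 = 38.3164 t.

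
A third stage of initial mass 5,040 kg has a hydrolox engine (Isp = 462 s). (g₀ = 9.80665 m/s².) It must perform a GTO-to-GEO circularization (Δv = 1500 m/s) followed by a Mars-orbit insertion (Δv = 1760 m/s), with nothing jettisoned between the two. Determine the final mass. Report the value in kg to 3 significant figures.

v_e = Isp · g₀ = 462 × 9.80665 = 4530.7 m/s.
After the first burn: m = 5040 × exp(−1500/4530.7) = 5040 × 0.71815 = 3,619.48 kg.
After the second burn: m = 3,619.48 × exp(−1760/4530.7) = 3,619.48 × 0.67810 = 2,454.37 kg.

final mass ≈ 2450 kg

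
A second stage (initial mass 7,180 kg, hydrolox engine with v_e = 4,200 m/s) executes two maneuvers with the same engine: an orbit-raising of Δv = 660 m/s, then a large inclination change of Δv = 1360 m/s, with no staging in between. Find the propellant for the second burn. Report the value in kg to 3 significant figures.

After the first burn: m = 7180 × exp(−660/4200.0) = 7180 × 0.85458 = 6,135.88 kg.
After the second burn: m = 6,135.88 × exp(−1360/4200.0) = 6,135.88 × 0.72339 = 4,438.63 kg.
Second-burn propellant = 6,135.88 − 4,438.63 = 1,697.25 kg.

propellant for the second burn ≈ 1700 kg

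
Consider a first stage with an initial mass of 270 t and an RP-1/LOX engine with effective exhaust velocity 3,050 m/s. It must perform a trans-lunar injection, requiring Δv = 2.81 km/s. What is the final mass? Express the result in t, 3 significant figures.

m₀/m_f = exp(Δv / v_e) = exp(2810 / 3050.0) = exp(0.9213) = 2.5126.
m_f = m₀ / 2.5126 = 270 / 2.5126 = 107.458 t.

final mass ≈ 107 t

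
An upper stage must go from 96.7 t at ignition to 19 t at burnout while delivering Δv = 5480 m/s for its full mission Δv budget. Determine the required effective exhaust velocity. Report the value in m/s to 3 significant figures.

ln(m₀/m_f) = ln(96700/19000) = ln(5.089) = 1.6272.
From the ideal rocket equation, v_e = Δv / ln(m₀/m_f) = 5480 / 1.6272 = 3367.8 m/s.

v_e ≈ 3370 m/s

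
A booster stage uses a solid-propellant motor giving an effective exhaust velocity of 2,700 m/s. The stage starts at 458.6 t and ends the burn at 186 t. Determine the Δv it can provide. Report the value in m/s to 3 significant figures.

Δv ≈ 2440 m/s

Using Δv = v_e ln(m₀/m_f): Δv = v_e · ln(m₀/m_f) = 2700.0 × ln(2.466) = 2700.0 × 0.9024 ≈ 2436.6 m/s.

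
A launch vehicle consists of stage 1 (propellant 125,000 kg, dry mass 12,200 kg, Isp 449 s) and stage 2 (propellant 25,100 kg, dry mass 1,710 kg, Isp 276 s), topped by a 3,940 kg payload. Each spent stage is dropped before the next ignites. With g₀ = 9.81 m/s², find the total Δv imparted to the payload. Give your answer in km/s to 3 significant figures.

Ignition mass of stage 1 = 125,000+12,200 + 25,100+1,710 + 3,940 = 167,950 kg.
Stage 1: m₀ = 167,950 kg, m_f = 167,950 − 125,000 = 42,950 kg; Δv = 449×9.81×ln(3.91) = 4404.7×1.3636 ≈ 6006 m/s.
Stage 2: m₀ = 30,750 kg, m_f = 30,750 − 25,100 = 5,650 kg; Δv = 276×9.81×ln(5.442) = 2707.6×1.6942 ≈ 4587 m/s.
Total Δv = 6006 + 4587 = 10593 m/s.

Δv ≈ 10.6 km/s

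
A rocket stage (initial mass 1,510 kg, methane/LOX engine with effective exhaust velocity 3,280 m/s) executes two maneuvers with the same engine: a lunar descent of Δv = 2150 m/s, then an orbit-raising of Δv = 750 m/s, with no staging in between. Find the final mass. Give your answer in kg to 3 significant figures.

After the first burn: m = 1510 × exp(−2150/3280.0) = 1510 × 0.51919 = 783.977 kg.
After the second burn: m = 783.977 × exp(−750/3280.0) = 783.977 × 0.79560 = 623.732 kg.

final mass ≈ 624 kg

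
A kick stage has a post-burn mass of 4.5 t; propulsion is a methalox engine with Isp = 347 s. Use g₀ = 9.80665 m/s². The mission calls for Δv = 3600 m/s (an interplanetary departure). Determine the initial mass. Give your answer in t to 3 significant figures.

initial mass ≈ 13.0 t

v_e = Isp · g₀ = 347 × 9.80665 = 3402.9 m/s.
m₀/m_f = exp(Δv / v_e) = exp(3600 / 3402.9) = exp(1.0579) = 2.8804.
m₀ = m_f × 2.8804 = 4.5 × 2.8804 = 12.9618 t.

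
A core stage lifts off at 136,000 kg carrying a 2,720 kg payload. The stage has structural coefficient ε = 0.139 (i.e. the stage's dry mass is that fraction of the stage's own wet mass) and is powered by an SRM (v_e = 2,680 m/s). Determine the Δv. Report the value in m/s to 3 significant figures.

Stage wet mass = m₀ − payload = 136,000 − 2,720 = 133,280 kg.
Stage dry mass = ε × stage wet mass = 0.139 × 133,280 = 18,525.9 kg.
Burnout mass m_f = stage dry + payload = 18,525.9 + 2,720 = 21,245.9 kg.
By the Tsiolkovsky rocket equation, Δv = v_e · ln(136,000/21,245.9) = 2680.0 × ln(6.401) = 2680.0 × 1.8565 ≈ 4975 m/s.

Δv ≈ 4980 m/s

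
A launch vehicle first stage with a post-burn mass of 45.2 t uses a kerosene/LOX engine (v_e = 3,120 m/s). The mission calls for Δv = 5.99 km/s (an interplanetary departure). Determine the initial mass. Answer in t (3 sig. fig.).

m₀/m_f = exp(Δv / v_e) = exp(5990 / 3120.0) = exp(1.9199) = 6.8201.
m₀ = m_f × 6.8201 = 45.2 × 6.8201 = 308.269 t.

initial mass ≈ 308 t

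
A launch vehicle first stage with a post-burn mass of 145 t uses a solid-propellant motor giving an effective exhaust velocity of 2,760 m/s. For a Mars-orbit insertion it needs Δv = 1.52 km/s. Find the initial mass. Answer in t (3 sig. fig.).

By the Tsiolkovsky rocket equation, m₀/m_f = exp(Δv / v_e) = exp(1520 / 2760.0) = exp(0.5507) = 1.7345.
m₀ = m_f × 1.7345 = 145 × 1.7345 = 251.503 t.

initial mass ≈ 252 t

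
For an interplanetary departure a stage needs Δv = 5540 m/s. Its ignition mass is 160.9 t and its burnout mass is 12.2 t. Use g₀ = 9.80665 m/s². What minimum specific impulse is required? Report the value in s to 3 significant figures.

Isp ≈ 219 s

ln(m₀/m_f) = ln(160900/12200) = ln(13.19) = 2.5793.
v_e = Δv / ln(m₀/m_f) = 5540 / 2.5793 = 2147.8 m/s.
Isp = v_e / g₀ = 2147.8 / 9.80665 = 219.0 s.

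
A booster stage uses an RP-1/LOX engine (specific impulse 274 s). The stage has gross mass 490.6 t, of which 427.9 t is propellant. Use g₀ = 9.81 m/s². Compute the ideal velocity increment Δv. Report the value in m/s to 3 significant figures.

v_e = Isp · g₀ = 274 × 9.81 = 2687.9 m/s.
m_f = m₀ − m_prop = 490.6 − 427.9 = 62.7 t.
Δv = v_e · ln(m₀/m_f) = 2687.9 × ln(7.825) = 2687.9 × 2.0573 ≈ 5529.8 m/s.

Δv ≈ 5530 m/s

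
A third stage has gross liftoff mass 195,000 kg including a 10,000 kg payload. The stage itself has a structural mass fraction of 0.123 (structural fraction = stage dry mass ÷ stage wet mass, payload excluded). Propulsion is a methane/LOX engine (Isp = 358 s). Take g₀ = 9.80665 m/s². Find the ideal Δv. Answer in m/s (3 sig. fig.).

Stage wet mass = m₀ − payload = 195,000 − 10,000 = 185,000 kg.
Stage dry mass = ε × stage wet mass = 0.123 × 185,000 = 22,755 kg.
Burnout mass m_f = stage dry + payload = 22,755 + 10,000 = 32,755 kg.
v_e = Isp · g₀ = 358 × 9.80665 = 3510.8 m/s.
Rocket equation: Δv = v_e · ln(195,000/32,755) = 3510.8 × ln(5.953) = 3510.8 × 1.7839 ≈ 6263 m/s.

Δv ≈ 6260 m/s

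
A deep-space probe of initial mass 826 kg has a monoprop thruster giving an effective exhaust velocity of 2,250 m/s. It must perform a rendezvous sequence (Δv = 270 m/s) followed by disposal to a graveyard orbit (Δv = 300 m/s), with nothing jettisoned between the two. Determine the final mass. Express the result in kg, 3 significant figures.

final mass ≈ 641 kg

After the first burn: m = 826 × exp(−270/2250.0) = 826 × 0.88692 = 732.596 kg.
After the second burn: m = 732.596 × exp(−300/2250.0) = 732.596 × 0.87517 = 641.146 kg.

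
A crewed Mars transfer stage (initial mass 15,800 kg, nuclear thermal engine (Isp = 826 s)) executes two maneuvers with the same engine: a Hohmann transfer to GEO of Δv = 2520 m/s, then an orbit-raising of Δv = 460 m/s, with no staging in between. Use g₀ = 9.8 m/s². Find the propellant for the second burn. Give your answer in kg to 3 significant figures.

propellant for the second burn ≈ 639 kg

v_e = Isp · g₀ = 826 × 9.8 = 8094.8 m/s.
After the first burn: m = 15800 × exp(−2520/8094.8) = 15800 × 0.73249 = 11,573.3 kg.
After the second burn: m = 11,573.3 × exp(−460/8094.8) = 11,573.3 × 0.94476 = 10,934 kg.
Second-burn propellant = 11,573.3 − 10,934 = 639.3 kg.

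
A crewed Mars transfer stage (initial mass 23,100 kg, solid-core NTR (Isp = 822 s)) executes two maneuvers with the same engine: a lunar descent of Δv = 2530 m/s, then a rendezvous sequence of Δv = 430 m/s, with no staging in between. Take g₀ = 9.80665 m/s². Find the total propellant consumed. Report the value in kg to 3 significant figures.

total propellant consumed ≈ 7100 kg

v_e = Isp · g₀ = 822 × 9.80665 = 8061.1 m/s.
After the first burn: m = 23100 × exp(−2530/8061.1) = 23100 × 0.73063 = 16,877.6 kg.
After the second burn: m = 16,877.6 × exp(−430/8061.1) = 16,877.6 × 0.94805 = 16,000.8 kg.
Total propellant = m₀ − m_final = 23100 − 16,000.8 = 7,099.2 kg.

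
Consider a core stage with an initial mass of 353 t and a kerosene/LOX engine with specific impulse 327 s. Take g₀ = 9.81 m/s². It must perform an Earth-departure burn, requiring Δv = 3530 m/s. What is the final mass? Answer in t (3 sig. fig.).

final mass ≈ 117 t

v_e = Isp · g₀ = 327 × 9.81 = 3207.9 m/s.
m₀/m_f = exp(Δv / v_e) = exp(3530 / 3207.9) = exp(1.1004) = 3.0054.
m_f = m₀ / 3.0054 = 353 / 3.0054 = 117.455 t.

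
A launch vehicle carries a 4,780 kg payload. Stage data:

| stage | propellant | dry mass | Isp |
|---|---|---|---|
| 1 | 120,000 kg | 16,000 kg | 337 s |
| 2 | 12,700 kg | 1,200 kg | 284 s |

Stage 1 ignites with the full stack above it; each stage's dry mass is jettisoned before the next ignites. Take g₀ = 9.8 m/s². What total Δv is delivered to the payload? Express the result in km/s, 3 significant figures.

Δv ≈ 8.11 km/s

Ignition mass of stage 1 = 120,000+16,000 + 12,700+1,200 + 4,780 = 154,680 kg.
Stage 1: m₀ = 154,680 kg, m_f = 154,680 − 120,000 = 34,680 kg; Δv = 337×9.8×ln(4.46) = 3302.6×1.4952 ≈ 4938 m/s.
Stage 2: m₀ = 18,680 kg, m_f = 18,680 − 12,700 = 5,980 kg; Δv = 284×9.8×ln(3.124) = 2783.2×1.1390 ≈ 3170 m/s.
Total Δv = 4938 + 3170 = 8108 m/s.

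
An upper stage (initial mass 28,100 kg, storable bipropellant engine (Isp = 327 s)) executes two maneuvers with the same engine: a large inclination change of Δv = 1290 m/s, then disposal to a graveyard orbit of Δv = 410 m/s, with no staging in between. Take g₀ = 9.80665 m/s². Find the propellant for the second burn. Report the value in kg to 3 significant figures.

v_e = Isp · g₀ = 327 × 9.80665 = 3206.8 m/s.
After the first burn: m = 28100 × exp(−1290/3206.8) = 28100 × 0.66880 = 18,793.3 kg.
After the second burn: m = 18,793.3 × exp(−410/3206.8) = 18,793.3 × 0.87998 = 16,537.7 kg.
Second-burn propellant = 18,793.3 − 16,537.7 = 2,255.6 kg.

propellant for the second burn ≈ 2260 kg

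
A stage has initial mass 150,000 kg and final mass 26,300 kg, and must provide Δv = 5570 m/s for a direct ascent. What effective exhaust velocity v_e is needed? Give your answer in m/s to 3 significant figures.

ln(m₀/m_f) = ln(150000/26300) = ln(5.703) = 1.7411.
v_e = Δv / ln(m₀/m_f) = 5570 / 1.7411 = 3199.2 m/s.

v_e ≈ 3200 m/s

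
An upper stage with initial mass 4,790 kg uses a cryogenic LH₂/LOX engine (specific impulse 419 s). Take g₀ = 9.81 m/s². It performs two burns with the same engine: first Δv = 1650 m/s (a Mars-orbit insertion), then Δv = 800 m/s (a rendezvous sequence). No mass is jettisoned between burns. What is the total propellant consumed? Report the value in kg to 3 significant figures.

v_e = Isp · g₀ = 419 × 9.81 = 4110.4 m/s.
After the first burn: m = 4790 × exp(−1650/4110.4) = 4790 × 0.66937 = 3,206.28 kg.
After the second burn: m = 3,206.28 × exp(−800/4110.4) = 3,206.28 × 0.82314 = 2,639.22 kg.
Total propellant = m₀ − m_final = 4790 − 2,639.22 = 2,150.78 kg.

total propellant consumed ≈ 2150 kg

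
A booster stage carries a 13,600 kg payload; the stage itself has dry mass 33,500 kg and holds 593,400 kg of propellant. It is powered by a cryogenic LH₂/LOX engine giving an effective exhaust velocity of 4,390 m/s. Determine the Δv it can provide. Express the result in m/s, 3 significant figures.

Δv ≈ 11500 m/s

m₀ = payload + dry + propellant = 13,600 + 33,500 + 593,400 = 640,500 kg.
m_f = payload + dry = 13,600 + 33,500 = 47,100 kg.
From the ideal rocket equation, Δv = v_e · ln(m₀/m_f) = 4390.0 × ln(13.6) = 4390.0 × 2.6100 ≈ 11457.8 m/s.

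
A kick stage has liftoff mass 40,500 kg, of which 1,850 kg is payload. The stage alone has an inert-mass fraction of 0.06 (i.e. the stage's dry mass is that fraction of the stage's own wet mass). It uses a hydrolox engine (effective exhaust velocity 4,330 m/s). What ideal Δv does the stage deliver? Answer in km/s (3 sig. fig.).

Δv ≈ 9.84 km/s

Stage wet mass = m₀ − payload = 40,500 − 1,850 = 38,650 kg.
Stage dry mass = ε × stage wet mass = 0.06 × 38,650 = 2,319 kg.
Burnout mass m_f = stage dry + payload = 2,319 + 1,850 = 4,169 kg.
Using Δv = v_e ln(m₀/m_f): Δv = v_e · ln(40,500/4,169) = 4330.0 × ln(9.715) = 4330.0 × 2.2736 ≈ 9845 m/s.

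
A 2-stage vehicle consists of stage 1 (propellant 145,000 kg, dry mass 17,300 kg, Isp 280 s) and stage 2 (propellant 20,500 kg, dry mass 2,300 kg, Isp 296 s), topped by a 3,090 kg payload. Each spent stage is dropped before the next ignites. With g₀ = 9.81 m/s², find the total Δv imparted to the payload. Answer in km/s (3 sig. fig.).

Δv ≈ 8.60 km/s

Ignition mass of stage 1 = 145,000+17,300 + 20,500+2,300 + 3,090 = 188,190 kg.
Stage 1: m₀ = 188,190 kg, m_f = 188,190 − 145,000 = 43,190 kg; Δv = 280×9.81×ln(4.357) = 2746.8×1.4718 ≈ 4043 m/s.
Stage 2: m₀ = 25,890 kg, m_f = 25,890 − 20,500 = 5,390 kg; Δv = 296×9.81×ln(4.803) = 2903.8×1.5693 ≈ 4557 m/s.
Total Δv = 4043 + 4557 = 8600 m/s.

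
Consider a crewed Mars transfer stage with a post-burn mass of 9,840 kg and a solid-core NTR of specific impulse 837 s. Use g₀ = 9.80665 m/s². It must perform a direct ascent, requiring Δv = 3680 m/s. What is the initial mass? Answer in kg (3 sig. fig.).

initial mass ≈ 15400 kg

v_e = Isp · g₀ = 837 × 9.80665 = 8208.2 m/s.
m₀/m_f = exp(Δv / v_e) = exp(3680 / 8208.2) = exp(0.4483) = 1.5657.
m₀ = m_f × 1.5657 = 9,840 × 1.5657 = 15,406.5 kg.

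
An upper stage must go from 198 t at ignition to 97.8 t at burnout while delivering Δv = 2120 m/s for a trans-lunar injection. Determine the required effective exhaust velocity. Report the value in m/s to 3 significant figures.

ln(m₀/m_f) = ln(198000/97800) = ln(2.025) = 0.7053.
By the Tsiolkovsky rocket equation, v_e = Δv / ln(m₀/m_f) = 2120 / 0.7053 = 3005.6 m/s.

v_e ≈ 3010 m/s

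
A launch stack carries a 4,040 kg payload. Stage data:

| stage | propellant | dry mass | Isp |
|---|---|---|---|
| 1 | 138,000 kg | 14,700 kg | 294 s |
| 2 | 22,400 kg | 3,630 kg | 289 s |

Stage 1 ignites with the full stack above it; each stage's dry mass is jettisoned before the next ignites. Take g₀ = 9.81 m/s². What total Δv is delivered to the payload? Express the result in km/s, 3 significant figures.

Ignition mass of stage 1 = 138,000+14,700 + 22,400+3,630 + 4,040 = 182,770 kg.
Stage 1: m₀ = 182,770 kg, m_f = 182,770 − 138,000 = 44,770 kg; Δv = 294×9.81×ln(4.082) = 2884.1×1.4067 ≈ 4057 m/s.
Stage 2: m₀ = 30,070 kg, m_f = 30,070 − 22,400 = 7,670 kg; Δv = 289×9.81×ln(3.92) = 2835.1×1.3662 ≈ 3873 m/s.
Total Δv = 4057 + 3873 = 7930 m/s.

Δv ≈ 7.93 km/s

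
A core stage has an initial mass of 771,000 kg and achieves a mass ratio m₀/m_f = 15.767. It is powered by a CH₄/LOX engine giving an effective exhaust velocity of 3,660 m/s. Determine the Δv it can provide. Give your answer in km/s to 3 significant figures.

Δv ≈ 10.1 km/s

Δv = v_e · ln(15.767) = 3660.0 × 2.7579 ≈ 10094.0 m/s.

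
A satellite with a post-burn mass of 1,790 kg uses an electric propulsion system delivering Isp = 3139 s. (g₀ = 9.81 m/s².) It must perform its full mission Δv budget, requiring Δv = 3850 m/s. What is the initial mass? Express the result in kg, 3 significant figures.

v_e = Isp · g₀ = 3139 × 9.81 = 30793.6 m/s.
m₀/m_f = exp(Δv / v_e) = exp(3850 / 30793.6) = exp(0.1250) = 1.1332.
m₀ = m_f × 1.1332 = 1,790 × 1.1332 = 2,028.43 kg.

initial mass ≈ 2030 kg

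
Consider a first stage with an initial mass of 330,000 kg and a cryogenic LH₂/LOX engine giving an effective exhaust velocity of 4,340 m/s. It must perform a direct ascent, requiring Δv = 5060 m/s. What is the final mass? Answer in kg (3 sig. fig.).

m₀/m_f = exp(Δv / v_e) = exp(5060 / 4340.0) = exp(1.1659) = 3.2088.
m_f = m₀ / 3.2088 = 330,000 / 3.2088 = 102,842 kg.

final mass ≈ 103000 kg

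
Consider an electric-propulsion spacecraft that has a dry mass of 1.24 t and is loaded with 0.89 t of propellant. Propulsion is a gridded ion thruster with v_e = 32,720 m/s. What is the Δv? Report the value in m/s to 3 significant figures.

m₀ = m_dry + m_prop = 1.24 + 0.89 = 2.13 t.
From the ideal rocket equation, Δv = v_e · ln(m₀/m_f) = 32720.0 × ln(1.718) = 32720.0 × 0.5410 ≈ 17701.9 m/s.

Δv ≈ 17700 m/s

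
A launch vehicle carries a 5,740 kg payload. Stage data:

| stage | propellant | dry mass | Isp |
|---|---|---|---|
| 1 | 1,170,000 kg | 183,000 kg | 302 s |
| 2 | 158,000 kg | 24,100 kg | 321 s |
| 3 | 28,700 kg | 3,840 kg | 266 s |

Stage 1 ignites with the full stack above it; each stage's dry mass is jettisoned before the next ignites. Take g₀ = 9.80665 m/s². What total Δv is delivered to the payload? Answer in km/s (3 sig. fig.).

Δv ≈ 11.6 km/s

Ignition mass of stage 1 = 1,170,000+183,000 + 158,000+24,100 + 28,700+3,840 + 5,740 = 1,573,380 kg.
Stage 1: m₀ = 1,573,380 kg, m_f = 1,573,380 − 1,170,000 = 403,380 kg; Δv = 302×9.80665×ln(3.9) = 2961.6×1.3611 ≈ 4031 m/s.
Stage 2: m₀ = 220,380 kg, m_f = 220,380 − 158,000 = 62,380 kg; Δv = 321×9.80665×ln(3.533) = 3147.9×1.2621 ≈ 3973 m/s.
Stage 3: m₀ = 38,280 kg, m_f = 38,280 − 28,700 = 9,580 kg; Δv = 266×9.80665×ln(3.996) = 2608.6×1.3852 ≈ 3614 m/s.
Total Δv = 4031 + 3973 + 3614 = 11618 m/s.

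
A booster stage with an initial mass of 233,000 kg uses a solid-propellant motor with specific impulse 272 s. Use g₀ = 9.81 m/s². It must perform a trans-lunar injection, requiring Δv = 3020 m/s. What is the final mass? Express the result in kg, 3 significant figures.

v_e = Isp · g₀ = 272 × 9.81 = 2668.3 m/s.
Rocket equation: m₀/m_f = exp(Δv / v_e) = exp(3020 / 2668.3) = exp(1.1318) = 3.1012.
m_f = m₀ / 3.1012 = 233,000 / 3.1012 = 75,132.2 kg.

final mass ≈ 75100 kg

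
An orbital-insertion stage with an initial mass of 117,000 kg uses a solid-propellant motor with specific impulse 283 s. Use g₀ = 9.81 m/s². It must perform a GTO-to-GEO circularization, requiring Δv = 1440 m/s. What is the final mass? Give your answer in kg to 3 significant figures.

v_e = Isp · g₀ = 283 × 9.81 = 2776.2 m/s.
m₀/m_f = exp(Δv / v_e) = exp(1440 / 2776.2) = exp(0.5187) = 1.6798.
m_f = m₀ / 1.6798 = 117,000 / 1.6798 = 69,651.1 kg.

final mass ≈ 69700 kg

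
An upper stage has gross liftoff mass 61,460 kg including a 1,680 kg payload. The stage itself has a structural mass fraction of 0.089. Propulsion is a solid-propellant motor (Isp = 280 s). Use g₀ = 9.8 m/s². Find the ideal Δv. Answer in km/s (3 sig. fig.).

Δv ≈ 5.96 km/s

Stage wet mass = m₀ − payload = 61,460 − 1,680 = 59,780 kg.
Stage dry mass = ε × stage wet mass = 0.089 × 59,780 = 5,320.42 kg.
Burnout mass m_f = stage dry + payload = 5,320.42 + 1,680 = 7,000.42 kg.
v_e = Isp · g₀ = 280 × 9.8 = 2744.0 m/s.
Δv = v_e · ln(61,460/7,000.42) = 2744.0 × ln(8.779) = 2744.0 × 2.1724 ≈ 5961 m/s.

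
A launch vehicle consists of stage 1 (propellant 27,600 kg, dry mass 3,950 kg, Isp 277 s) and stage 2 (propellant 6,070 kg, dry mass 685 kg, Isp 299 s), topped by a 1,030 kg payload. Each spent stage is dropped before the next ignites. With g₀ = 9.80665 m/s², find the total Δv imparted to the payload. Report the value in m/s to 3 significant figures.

Δv ≈ 7720 m/s

Ignition mass of stage 1 = 27,600+3,950 + 6,070+685 + 1,030 = 39,335 kg.
Stage 1: m₀ = 39,335 kg, m_f = 39,335 − 27,600 = 11,735 kg; Δv = 277×9.80665×ln(3.352) = 2716.4×1.2095 ≈ 3286 m/s.
Stage 2: m₀ = 7,785 kg, m_f = 7,785 − 6,070 = 1,715 kg; Δv = 299×9.80665×ln(4.539) = 2932.2×1.5128 ≈ 4436 m/s.
Total Δv = 3286 + 4436 = 7722 m/s.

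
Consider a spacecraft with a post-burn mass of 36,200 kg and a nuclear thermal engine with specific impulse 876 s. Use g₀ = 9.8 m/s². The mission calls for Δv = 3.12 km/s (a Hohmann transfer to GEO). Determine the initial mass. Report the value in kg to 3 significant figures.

initial mass ≈ 52100 kg

v_e = Isp · g₀ = 876 × 9.8 = 8584.8 m/s.
m₀/m_f = exp(Δv / v_e) = exp(3120 / 8584.8) = exp(0.3634) = 1.4383.
m₀ = m_f × 1.4383 = 36,200 × 1.4383 = 52,066.5 kg.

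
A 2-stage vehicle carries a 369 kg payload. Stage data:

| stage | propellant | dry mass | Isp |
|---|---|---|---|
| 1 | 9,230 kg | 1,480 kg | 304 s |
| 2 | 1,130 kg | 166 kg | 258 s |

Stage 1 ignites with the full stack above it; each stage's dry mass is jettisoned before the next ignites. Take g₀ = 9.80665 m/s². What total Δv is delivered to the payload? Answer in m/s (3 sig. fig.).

Ignition mass of stage 1 = 9,230+1,480 + 1,130+166 + 369 = 12,375 kg.
Stage 1: m₀ = 12,375 kg, m_f = 12,375 − 9,230 = 3,145 kg; Δv = 304×9.80665×ln(3.935) = 2981.2×1.3699 ≈ 4084 m/s.
Stage 2: m₀ = 1,665 kg, m_f = 1,665 − 1,130 = 535 kg; Δv = 258×9.80665×ln(3.112) = 2530.1×1.1353 ≈ 2872 m/s.
Total Δv = 4084 + 2872 = 6956 m/s.

Δv ≈ 6960 m/s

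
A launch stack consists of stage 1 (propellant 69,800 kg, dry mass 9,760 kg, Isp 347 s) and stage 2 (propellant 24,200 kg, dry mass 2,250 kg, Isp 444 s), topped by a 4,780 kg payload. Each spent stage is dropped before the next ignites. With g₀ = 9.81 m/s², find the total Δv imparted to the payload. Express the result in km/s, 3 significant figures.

Ignition mass of stage 1 = 69,800+9,760 + 24,200+2,250 + 4,780 = 110,790 kg.
Stage 1: m₀ = 110,790 kg, m_f = 110,790 − 69,800 = 40,990 kg; Δv = 347×9.81×ln(2.703) = 3404.1×0.9943 ≈ 3385 m/s.
Stage 2: m₀ = 31,230 kg, m_f = 31,230 − 24,200 = 7,030 kg; Δv = 444×9.81×ln(4.442) = 4355.6×1.4912 ≈ 6495 m/s.
Total Δv = 3385 + 6495 = 9880 m/s.

Δv ≈ 9.88 km/s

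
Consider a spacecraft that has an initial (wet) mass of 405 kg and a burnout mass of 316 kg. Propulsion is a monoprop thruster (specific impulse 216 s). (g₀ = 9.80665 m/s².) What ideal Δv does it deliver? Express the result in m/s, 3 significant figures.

Δv ≈ 526 m/s

v_e = Isp · g₀ = 216 × 9.80665 = 2118.2 m/s.
By the Tsiolkovsky rocket equation, Δv = v_e · ln(m₀/m_f) = 2118.2 × ln(1.282) = 2118.2 × 0.2481 ≈ 525.6 m/s.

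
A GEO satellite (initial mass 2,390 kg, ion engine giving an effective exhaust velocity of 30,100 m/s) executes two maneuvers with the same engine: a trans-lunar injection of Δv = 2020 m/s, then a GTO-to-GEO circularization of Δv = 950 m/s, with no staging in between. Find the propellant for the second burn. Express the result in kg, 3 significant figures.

After the first burn: m = 2390 × exp(−2020/30100.0) = 2390 × 0.93509 = 2,234.87 kg.
After the second burn: m = 2,234.87 × exp(−950/30100.0) = 2,234.87 × 0.96893 = 2,165.43 kg.
Second-burn propellant = 2,234.87 − 2,165.43 = 69.44 kg.

propellant for the second burn ≈ 69.4 kg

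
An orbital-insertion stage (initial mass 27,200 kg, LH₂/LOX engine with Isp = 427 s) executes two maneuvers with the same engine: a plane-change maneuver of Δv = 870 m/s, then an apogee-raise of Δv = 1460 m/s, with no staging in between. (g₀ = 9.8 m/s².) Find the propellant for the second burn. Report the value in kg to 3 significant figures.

v_e = Isp · g₀ = 427 × 9.8 = 4184.6 m/s.
After the first burn: m = 27200 × exp(−870/4184.6) = 27200 × 0.81228 = 22,094 kg.
After the second burn: m = 22,094 × exp(−1460/4184.6) = 22,094 × 0.70546 = 15,586.4 kg.
Second-burn propellant = 22,094 − 15,586.4 = 6,507.6 kg.

propellant for the second burn ≈ 6510 kg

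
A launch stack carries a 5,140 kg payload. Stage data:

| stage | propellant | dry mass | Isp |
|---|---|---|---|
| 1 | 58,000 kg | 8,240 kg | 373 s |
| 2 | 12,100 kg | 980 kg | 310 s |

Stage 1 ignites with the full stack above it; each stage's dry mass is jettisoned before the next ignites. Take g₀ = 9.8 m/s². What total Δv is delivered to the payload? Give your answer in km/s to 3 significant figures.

Ignition mass of stage 1 = 58,000+8,240 + 12,100+980 + 5,140 = 84,460 kg.
Stage 1: m₀ = 84,460 kg, m_f = 84,460 − 58,000 = 26,460 kg; Δv = 373×9.8×ln(3.192) = 3655.4×1.1606 ≈ 4243 m/s.
Stage 2: m₀ = 18,220 kg, m_f = 18,220 − 12,100 = 6,120 kg; Δv = 310×9.8×ln(2.977) = 3038.0×1.0910 ≈ 3314 m/s.
Total Δv = 4243 + 3314 = 7557 m/s.

Δv ≈ 7.56 km/s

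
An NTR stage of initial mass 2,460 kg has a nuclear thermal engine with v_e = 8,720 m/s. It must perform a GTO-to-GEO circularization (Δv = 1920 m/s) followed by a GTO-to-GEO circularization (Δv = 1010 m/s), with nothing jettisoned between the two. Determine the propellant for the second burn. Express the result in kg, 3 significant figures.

propellant for the second burn ≈ 216 kg

After the first burn: m = 2460 × exp(−1920/8720.0) = 2460 × 0.80237 = 1,973.83 kg.
After the second burn: m = 1,973.83 × exp(−1010/8720.0) = 1,973.83 × 0.89063 = 1,757.95 kg.
Second-burn propellant = 1,973.83 − 1,757.95 = 215.88 kg.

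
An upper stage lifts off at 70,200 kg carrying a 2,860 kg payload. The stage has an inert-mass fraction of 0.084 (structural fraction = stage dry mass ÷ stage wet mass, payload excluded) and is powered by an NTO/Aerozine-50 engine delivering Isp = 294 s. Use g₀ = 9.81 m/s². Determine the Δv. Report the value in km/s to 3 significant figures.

Stage wet mass = m₀ − payload = 70,200 − 2,860 = 67,340 kg.
Stage dry mass = ε × stage wet mass = 0.084 × 67,340 = 5,656.56 kg.
Burnout mass m_f = stage dry + payload = 5,656.56 + 2,860 = 8,516.56 kg.
v_e = Isp · g₀ = 294 × 9.81 = 2884.1 m/s.
From the ideal rocket equation, Δv = v_e · ln(70,200/8,516.56) = 2884.1 × ln(8.243) = 2884.1 × 2.1093 ≈ 6084 m/s.

Δv ≈ 6.08 km/s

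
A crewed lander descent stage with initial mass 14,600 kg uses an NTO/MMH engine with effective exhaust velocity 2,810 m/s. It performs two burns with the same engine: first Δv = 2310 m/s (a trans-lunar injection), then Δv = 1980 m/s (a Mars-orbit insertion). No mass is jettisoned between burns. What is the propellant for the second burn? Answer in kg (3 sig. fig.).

After the first burn: m = 14600 × exp(−2310/2810.0) = 14600 × 0.43952 = 6,416.99 kg.
After the second burn: m = 6,416.99 × exp(−1980/2810.0) = 6,416.99 × 0.49429 = 3,171.85 kg.
Second-burn propellant = 6,416.99 − 3,171.85 = 3,245.14 kg.

propellant for the second burn ≈ 3250 kg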